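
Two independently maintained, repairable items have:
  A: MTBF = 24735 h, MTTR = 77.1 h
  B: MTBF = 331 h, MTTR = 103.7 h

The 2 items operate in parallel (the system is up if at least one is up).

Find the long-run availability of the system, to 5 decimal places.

A(A) = MTBF/(MTBF+MTTR) = 24735/(24735+77.1) = 0.996893
A(B) = MTBF/(MTBF+MTTR) = 331/(331+103.7) = 0.761445
Parallel availability: 1 − (1 − 0.996893)(1 − 0.761445) = 0.99926

0.99926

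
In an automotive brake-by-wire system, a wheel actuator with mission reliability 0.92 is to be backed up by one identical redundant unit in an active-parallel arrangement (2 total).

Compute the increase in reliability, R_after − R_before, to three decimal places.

R_before = 0.92
R_after = 1 − (1 − 0.92)^2 = 0.994
ΔR = 0.994 − 0.92 = 0.074

0.074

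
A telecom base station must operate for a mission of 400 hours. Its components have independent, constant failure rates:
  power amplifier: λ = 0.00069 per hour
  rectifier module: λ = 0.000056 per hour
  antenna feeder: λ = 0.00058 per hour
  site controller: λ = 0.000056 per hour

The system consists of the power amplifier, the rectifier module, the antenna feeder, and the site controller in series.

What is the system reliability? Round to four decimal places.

0.5753

R(power amplifier) = exp(−0.00069 × 400) = 0.758813
R(rectifier module) = exp(−0.000056 × 400) = 0.977849
R(antenna feeder) = exp(−0.00058 × 400) = 0.792946
R(site controller) = exp(−0.000056 × 400) = 0.977849
Series (power amplifier, rectifier module, antenna feeder, and site controller): 0.758813 × 0.977849 × 0.792946 × 0.977849 = 0.5753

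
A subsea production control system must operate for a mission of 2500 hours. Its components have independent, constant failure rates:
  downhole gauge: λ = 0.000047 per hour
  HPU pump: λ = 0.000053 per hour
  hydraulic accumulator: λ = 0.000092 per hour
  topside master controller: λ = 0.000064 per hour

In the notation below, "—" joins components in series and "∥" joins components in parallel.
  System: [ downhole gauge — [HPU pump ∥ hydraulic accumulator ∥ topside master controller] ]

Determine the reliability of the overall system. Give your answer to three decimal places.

R(downhole gauge) = exp(−0.000047 × 2500) = 0.88914
R(HPU pump) = exp(−0.000053 × 2500) = 0.87590
R(hydraulic accumulator) = exp(−0.000092 × 2500) = 0.79453
R(topside master controller) = exp(−0.000064 × 2500) = 0.85214
Parallel (HPU pump, hydraulic accumulator, and topside master controller): 1 − (1 − 0.87590)(1 − 0.79453)(1 − 0.85214) = 0.99623
Series (downhole gauge and [0.99623]): 0.88914 × 0.99623 = 0.886

0.886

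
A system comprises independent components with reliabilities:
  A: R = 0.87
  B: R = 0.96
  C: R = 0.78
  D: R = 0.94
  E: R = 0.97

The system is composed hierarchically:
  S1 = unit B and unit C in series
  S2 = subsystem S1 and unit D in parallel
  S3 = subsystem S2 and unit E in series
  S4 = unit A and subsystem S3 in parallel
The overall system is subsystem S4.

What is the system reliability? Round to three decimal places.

Series (B and C): 0.96000 × 0.78000 = 0.74880
Parallel ([0.74880] and D): 1 − (1 − 0.74880)(1 − 0.94000) = 0.98493
Series ([0.98493] and E): 0.98493 × 0.97000 = 0.95538
Parallel (A and [0.95538]): 1 − (1 − 0.87000)(1 − 0.95538) = 0.994

0.994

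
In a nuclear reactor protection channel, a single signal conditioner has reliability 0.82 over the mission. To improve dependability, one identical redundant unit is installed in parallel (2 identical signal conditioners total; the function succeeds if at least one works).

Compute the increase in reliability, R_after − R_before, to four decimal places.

0.1476

R_before = 0.82
R_after = 1 − (1 − 0.82)^2 = 0.9676
ΔR = 0.9676 − 0.82 = 0.1476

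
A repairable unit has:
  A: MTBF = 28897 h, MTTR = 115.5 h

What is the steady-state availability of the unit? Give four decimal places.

A(A) = MTBF/(MTBF+MTTR) = 28897/(28897+115.5) = 0.9960

0.9960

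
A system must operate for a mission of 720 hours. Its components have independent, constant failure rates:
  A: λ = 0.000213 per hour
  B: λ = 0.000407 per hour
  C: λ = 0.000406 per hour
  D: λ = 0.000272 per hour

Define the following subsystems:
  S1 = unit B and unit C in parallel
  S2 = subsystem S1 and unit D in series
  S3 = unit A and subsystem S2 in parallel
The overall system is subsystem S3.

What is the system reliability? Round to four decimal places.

R(A) = exp(−0.000213 × 720) = 0.857821
R(B) = exp(−0.000407 × 720) = 0.745992
R(C) = exp(−0.000406 × 720) = 0.746530
R(D) = exp(−0.000272 × 720) = 0.822144
Parallel (B and C): 1 − (1 − 0.745992)(1 − 0.746530) = 0.935617
Series ([0.935617] and D): 0.935617 × 0.822144 = 0.769212
Parallel (A and [0.769212]): 1 − (1 − 0.857821)(1 − 0.769212) = 0.9672

0.9672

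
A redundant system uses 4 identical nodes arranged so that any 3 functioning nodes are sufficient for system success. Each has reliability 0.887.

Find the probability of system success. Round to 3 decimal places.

R = Σ_{i=3}^{4} C(4,i) p^i (1−p)^{4−i} with p = 0.887
C(4,3)·0.887^3·0.113^1 = 0.31543
C(4,4)·0.887^4·0.113^0 = 0.61901
Sum = 0.934

0.934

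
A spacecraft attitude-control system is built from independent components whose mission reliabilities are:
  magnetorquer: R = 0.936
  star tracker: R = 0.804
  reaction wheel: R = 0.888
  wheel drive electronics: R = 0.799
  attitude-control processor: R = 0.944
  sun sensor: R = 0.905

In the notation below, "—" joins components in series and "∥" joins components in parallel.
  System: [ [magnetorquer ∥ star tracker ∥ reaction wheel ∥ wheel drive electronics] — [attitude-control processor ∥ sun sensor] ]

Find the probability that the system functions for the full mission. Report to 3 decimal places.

Parallel (magnetorquer, star tracker, reaction wheel, and wheel drive electronics): 1 − (1 − 0.93600)(1 − 0.80400)(1 − 0.88800)(1 − 0.79900) = 0.99972
Parallel (attitude-control processor and sun sensor): 1 − (1 − 0.94400)(1 − 0.90500) = 0.99468
Series ([0.99972] and [0.99468]): 0.99972 × 0.99468 = 0.994

0.994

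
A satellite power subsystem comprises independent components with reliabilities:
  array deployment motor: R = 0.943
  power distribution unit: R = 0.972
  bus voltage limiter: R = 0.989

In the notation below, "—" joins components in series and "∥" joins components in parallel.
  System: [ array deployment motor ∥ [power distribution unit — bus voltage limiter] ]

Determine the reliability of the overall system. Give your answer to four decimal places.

Series (power distribution unit and bus voltage limiter): 0.972000 × 0.989000 = 0.961308
Parallel (array deployment motor and [0.961308]): 1 − (1 − 0.943000)(1 − 0.961308) = 0.9978

0.9978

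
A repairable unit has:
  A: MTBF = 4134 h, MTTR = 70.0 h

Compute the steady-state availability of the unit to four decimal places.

0.9833

A(A) = MTBF/(MTBF+MTTR) = 4134/(4134+70.0) = 0.9833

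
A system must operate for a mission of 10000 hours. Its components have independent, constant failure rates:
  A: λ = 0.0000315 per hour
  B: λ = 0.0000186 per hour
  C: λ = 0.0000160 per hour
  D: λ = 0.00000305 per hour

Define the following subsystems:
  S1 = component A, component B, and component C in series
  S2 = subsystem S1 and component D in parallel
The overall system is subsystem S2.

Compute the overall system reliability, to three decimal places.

0.985

R(A) = exp(−0.0000315 × 10000) = 0.72979
R(B) = exp(−0.0000186 × 10000) = 0.83027
R(C) = exp(−0.0000160 × 10000) = 0.85214
R(D) = exp(−0.00000305 × 10000) = 0.96996
Series (A, B, and C): 0.72979 × 0.83027 × 0.85214 = 0.51633
Parallel ([0.51633] and D): 1 − (1 − 0.51633)(1 − 0.96996) = 0.985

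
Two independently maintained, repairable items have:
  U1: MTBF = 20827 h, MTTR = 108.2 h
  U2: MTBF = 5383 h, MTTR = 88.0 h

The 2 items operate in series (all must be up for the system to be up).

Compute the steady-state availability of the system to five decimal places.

0.97883

A(U1) = MTBF/(MTBF+MTTR) = 20827/(20827+108.2) = 0.994832
A(U2) = MTBF/(MTBF+MTTR) = 5383/(5383+88.0) = 0.983915
Series availability: 0.994832 × 0.983915 = 0.97883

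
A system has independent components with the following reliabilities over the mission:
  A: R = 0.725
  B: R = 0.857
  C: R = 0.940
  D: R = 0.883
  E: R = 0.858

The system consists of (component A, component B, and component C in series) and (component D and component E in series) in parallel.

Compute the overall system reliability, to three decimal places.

Series (A, B, and C): 0.72500 × 0.85700 × 0.94000 = 0.58405
Series (D and E): 0.88300 × 0.85800 = 0.75761
Parallel ([0.58405] and [0.75761]): 1 − (1 − 0.58405)(1 − 0.75761) = 0.899

0.899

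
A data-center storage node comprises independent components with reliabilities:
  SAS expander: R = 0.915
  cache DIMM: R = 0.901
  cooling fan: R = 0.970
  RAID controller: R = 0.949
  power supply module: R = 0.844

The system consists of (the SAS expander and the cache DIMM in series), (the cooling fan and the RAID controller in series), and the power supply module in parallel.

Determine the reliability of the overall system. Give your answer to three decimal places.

Series (SAS expander and cache DIMM): 0.91500 × 0.90100 = 0.82442
Series (cooling fan and RAID controller): 0.97000 × 0.94900 = 0.92053
Parallel ([0.82442], [0.92053], and power supply module): 1 − (1 − 0.82442)(1 − 0.92053)(1 − 0.84400) = 0.998

0.998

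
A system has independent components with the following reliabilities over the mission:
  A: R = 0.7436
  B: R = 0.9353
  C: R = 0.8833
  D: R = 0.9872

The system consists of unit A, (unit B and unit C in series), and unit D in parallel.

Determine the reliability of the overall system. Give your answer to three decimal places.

Series (B and C): 0.93530 × 0.88330 = 0.82615
Parallel (A, [0.82615], and D): 1 − (1 − 0.74360)(1 − 0.82615)(1 − 0.98720) = 0.999

0.999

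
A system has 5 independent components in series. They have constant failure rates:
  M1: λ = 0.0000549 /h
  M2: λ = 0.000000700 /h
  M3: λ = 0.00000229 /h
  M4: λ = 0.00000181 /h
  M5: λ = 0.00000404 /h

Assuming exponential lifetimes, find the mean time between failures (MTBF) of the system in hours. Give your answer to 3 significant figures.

15700

Series of exponential components: λ_sys = Σ λ_i
λ_sys = 0.0000549 + 0.000000700 + 0.00000229 + 0.00000181 + 0.00000404 = 6.3740e-05 /h
MTBF = 1 / λ_sys = 15700 h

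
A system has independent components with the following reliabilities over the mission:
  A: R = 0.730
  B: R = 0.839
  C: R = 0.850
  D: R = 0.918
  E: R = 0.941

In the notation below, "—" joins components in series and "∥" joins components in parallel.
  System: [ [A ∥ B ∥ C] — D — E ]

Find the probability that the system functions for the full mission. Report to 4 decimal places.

Parallel (A, B, and C): 1 − (1 − 0.730000)(1 − 0.839000)(1 − 0.850000) = 0.993480
Series ([0.993480], D, and E): 0.993480 × 0.918000 × 0.941000 = 0.8582

0.8582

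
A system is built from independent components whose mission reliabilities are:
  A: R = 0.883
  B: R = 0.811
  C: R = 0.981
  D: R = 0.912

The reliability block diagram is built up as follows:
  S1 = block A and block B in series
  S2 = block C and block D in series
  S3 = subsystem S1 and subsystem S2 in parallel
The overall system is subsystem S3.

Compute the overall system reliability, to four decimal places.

Series (A and B): 0.883000 × 0.811000 = 0.716113
Series (C and D): 0.981000 × 0.912000 = 0.894672
Parallel ([0.716113] and [0.894672]): 1 − (1 − 0.716113)(1 − 0.894672) = 0.9701

0.9701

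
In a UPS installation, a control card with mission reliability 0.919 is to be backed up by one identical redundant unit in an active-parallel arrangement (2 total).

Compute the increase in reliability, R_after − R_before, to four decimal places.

0.0744

R_before = 0.919
R_after = 1 − (1 − 0.919)^2 = 0.9934
ΔR = 0.9934 − 0.919 = 0.0744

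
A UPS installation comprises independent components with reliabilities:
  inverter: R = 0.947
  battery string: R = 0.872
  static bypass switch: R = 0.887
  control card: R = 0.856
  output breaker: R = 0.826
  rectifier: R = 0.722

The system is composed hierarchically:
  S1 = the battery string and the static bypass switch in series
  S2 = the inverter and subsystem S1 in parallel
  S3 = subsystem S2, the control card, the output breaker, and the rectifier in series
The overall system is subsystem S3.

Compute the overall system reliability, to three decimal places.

0.504

Series (battery string and static bypass switch): 0.87200 × 0.88700 = 0.77346
Parallel (inverter and [0.77346]): 1 − (1 − 0.94700)(1 − 0.77346) = 0.98799
Series ([0.98799], control card, output breaker, and rectifier): 0.98799 × 0.85600 × 0.82600 × 0.72200 = 0.504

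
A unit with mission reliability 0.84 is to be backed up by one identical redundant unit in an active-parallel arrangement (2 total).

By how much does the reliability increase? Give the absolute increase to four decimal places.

R_before = 0.84
R_after = 1 − (1 − 0.84)^2 = 0.9744
ΔR = 0.9744 − 0.84 = 0.1344

0.1344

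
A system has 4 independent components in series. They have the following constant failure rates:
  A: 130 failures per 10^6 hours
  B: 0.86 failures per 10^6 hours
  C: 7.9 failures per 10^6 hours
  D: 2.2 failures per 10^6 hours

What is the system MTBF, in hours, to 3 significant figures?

7090

Series of exponential components: λ_sys = Σ λ_i
λ_sys = 0.00013 + 0.00000086 + 0.0000079 + 0.0000022 = 1.4096e-04 /h
MTBF = 1 / λ_sys = 7090 h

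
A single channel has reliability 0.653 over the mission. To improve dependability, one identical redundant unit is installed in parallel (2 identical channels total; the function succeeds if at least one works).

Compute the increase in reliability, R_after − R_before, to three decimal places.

0.227

R_before = 0.653
R_after = 1 − (1 − 0.653)^2 = 0.880
ΔR = 0.880 − 0.653 = 0.227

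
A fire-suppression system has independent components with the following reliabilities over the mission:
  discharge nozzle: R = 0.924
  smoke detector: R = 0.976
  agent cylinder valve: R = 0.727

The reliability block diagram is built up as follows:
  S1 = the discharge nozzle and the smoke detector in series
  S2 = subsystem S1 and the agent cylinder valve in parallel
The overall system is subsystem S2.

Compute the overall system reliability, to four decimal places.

Series (discharge nozzle and smoke detector): 0.924000 × 0.976000 = 0.901824
Parallel ([0.901824] and agent cylinder valve): 1 − (1 − 0.901824)(1 − 0.727000) = 0.9732

0.9732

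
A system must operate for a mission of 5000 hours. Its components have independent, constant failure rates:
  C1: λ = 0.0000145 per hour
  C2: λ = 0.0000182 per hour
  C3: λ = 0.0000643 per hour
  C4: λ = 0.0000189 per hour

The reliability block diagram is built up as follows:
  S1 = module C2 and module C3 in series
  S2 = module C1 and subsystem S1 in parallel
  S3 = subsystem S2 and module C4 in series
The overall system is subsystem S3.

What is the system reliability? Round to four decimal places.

R(C1) = exp(−0.0000145 × 5000) = 0.930066
R(C2) = exp(−0.0000182 × 5000) = 0.913018
R(C3) = exp(−0.0000643 × 5000) = 0.725061
R(C4) = exp(−0.0000189 × 5000) = 0.909828
Series (C2 and C3): 0.913018 × 0.725061 = 0.661994
Parallel (C1 and [0.661994]): 1 − (1 − 0.930066)(1 − 0.661994) = 0.976362
Series ([0.976362] and C4): 0.976362 × 0.909828 = 0.8883

0.8883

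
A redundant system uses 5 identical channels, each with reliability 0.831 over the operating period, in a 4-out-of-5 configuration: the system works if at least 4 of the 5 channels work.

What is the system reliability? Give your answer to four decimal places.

0.7992

R = Σ_{i=4}^{5} C(5,i) p^i (1−p)^{5−i} with p = 0.831
C(5,4)·0.831^4·0.169^1 = 0.402959
C(5,5)·0.831^5·0.169^0 = 0.396283
Sum = 0.7992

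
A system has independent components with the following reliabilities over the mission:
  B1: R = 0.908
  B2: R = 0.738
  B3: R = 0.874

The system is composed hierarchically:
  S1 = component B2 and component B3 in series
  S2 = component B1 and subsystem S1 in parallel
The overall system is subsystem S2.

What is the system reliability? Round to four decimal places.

Series (B2 and B3): 0.738000 × 0.874000 = 0.645012
Parallel (B1 and [0.645012]): 1 − (1 − 0.908000)(1 − 0.645012) = 0.9673

0.9673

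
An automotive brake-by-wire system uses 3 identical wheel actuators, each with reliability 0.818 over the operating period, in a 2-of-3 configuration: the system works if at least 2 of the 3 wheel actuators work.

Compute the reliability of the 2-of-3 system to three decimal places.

R = Σ_{i=2}^{3} C(3,i) p^i (1−p)^{3−i} with p = 0.818
C(3,2)·0.818^2·0.182^1 = 0.36534
C(3,3)·0.818^3·0.182^0 = 0.54734
Sum = 0.913

0.913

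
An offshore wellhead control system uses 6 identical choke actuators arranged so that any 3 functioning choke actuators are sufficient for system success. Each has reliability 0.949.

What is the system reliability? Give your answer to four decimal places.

R = Σ_{i=3}^{6} C(6,i) p^i (1−p)^{6−i} with p = 0.949
C(6,3)·0.949^3·0.051^3 = 0.002267
C(6,4)·0.949^4·0.051^2 = 0.031644
C(6,5)·0.949^5·0.051^1 = 0.235533
C(6,6)·0.949^6·0.051^0 = 0.730461
Sum = 0.9999

0.9999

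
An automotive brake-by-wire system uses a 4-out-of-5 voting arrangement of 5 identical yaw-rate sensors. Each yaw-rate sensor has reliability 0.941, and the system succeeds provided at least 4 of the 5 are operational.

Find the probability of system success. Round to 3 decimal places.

R = Σ_{i=4}^{5} C(5,i) p^i (1−p)^{5−i} with p = 0.941
C(5,4)·0.941^4·0.059^1 = 0.23130
C(5,5)·0.941^5·0.059^0 = 0.73782
Sum = 0.969

0.969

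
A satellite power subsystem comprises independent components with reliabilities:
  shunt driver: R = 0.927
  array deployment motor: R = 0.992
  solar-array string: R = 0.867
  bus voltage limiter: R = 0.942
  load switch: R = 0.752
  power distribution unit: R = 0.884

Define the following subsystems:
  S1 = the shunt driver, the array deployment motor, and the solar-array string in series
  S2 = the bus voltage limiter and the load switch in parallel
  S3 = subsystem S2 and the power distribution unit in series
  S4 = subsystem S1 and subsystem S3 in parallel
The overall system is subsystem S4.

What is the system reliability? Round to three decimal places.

Series (shunt driver, array deployment motor, and solar-array string): 0.92700 × 0.99200 × 0.86700 = 0.79728
Parallel (bus voltage limiter and load switch): 1 − (1 − 0.94200)(1 − 0.75200) = 0.98562
Series ([0.98562] and power distribution unit): 0.98562 × 0.88400 = 0.87129
Parallel ([0.79728] and [0.87129]): 1 − (1 − 0.79728)(1 − 0.87129) = 0.974

0.974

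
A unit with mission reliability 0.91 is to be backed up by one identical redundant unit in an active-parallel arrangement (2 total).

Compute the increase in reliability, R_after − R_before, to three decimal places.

R_before = 0.91
R_after = 1 − (1 − 0.91)^2 = 0.992
ΔR = 0.992 − 0.91 = 0.082

0.082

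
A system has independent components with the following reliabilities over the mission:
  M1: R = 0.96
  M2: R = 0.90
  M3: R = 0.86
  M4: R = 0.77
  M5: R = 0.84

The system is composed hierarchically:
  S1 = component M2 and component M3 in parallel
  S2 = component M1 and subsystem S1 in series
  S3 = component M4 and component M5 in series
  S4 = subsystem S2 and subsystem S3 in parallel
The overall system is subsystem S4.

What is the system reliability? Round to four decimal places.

0.9811

Parallel (M2 and M3): 1 − (1 − 0.900000)(1 − 0.860000) = 0.986000
Series (M1 and [0.986000]): 0.960000 × 0.986000 = 0.946560
Series (M4 and M5): 0.770000 × 0.840000 = 0.646800
Parallel ([0.946560] and [0.646800]): 1 − (1 − 0.946560)(1 − 0.646800) = 0.9811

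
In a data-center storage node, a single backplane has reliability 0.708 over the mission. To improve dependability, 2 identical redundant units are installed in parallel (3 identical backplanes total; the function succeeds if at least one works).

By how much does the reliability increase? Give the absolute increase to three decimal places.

0.267

R_before = 0.708
R_after = 1 − (1 − 0.708)^3 = 0.975
ΔR = 0.975 − 0.708 = 0.267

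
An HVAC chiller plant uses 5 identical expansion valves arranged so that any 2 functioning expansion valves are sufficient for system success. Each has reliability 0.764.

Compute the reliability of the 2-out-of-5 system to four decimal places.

0.9874

R = Σ_{i=2}^{5} C(5,i) p^i (1−p)^{5−i} with p = 0.764
C(5,2)·0.764^2·0.236^3 = 0.076722
C(5,3)·0.764^3·0.236^2 = 0.248373
C(5,4)·0.764^4·0.236^1 = 0.402027
C(5,5)·0.764^5·0.236^0 = 0.260296
Sum = 0.9874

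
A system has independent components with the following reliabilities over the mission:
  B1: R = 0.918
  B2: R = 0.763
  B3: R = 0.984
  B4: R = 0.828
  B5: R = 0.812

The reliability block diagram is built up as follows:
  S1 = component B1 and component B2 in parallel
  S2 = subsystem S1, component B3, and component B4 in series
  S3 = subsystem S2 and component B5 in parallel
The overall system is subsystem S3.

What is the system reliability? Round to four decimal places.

0.9622

Parallel (B1 and B2): 1 − (1 − 0.918000)(1 − 0.763000) = 0.980566
Series ([0.980566], B3, and B4): 0.980566 × 0.984000 × 0.828000 = 0.798918
Parallel ([0.798918] and B5): 1 − (1 − 0.798918)(1 − 0.812000) = 0.9622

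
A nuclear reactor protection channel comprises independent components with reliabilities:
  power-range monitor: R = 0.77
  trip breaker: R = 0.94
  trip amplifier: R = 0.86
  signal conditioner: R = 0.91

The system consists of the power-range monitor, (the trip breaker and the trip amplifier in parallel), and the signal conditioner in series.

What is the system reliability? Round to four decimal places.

0.6948

Parallel (trip breaker and trip amplifier): 1 − (1 − 0.940000)(1 − 0.860000) = 0.991600
Series (power-range monitor, [0.991600], and signal conditioner): 0.770000 × 0.991600 × 0.910000 = 0.6948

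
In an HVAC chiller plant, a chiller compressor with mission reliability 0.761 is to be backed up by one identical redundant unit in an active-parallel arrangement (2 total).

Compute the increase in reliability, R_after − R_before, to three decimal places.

0.182

R_before = 0.761
R_after = 1 − (1 − 0.761)^2 = 0.943
ΔR = 0.943 − 0.761 = 0.182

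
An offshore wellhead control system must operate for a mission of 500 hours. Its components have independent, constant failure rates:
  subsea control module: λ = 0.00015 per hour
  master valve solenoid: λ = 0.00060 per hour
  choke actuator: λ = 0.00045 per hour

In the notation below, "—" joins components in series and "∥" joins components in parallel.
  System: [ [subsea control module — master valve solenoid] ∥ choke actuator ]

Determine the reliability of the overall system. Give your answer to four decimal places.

0.9370

R(subsea control module) = exp(−0.00015 × 500) = 0.927743
R(master valve solenoid) = exp(−0.00060 × 500) = 0.740818
R(choke actuator) = exp(−0.00045 × 500) = 0.798516
Series (subsea control module and master valve solenoid): 0.927743 × 0.740818 = 0.687289
Parallel ([0.687289] and choke actuator): 1 − (1 − 0.687289)(1 − 0.798516) = 0.9370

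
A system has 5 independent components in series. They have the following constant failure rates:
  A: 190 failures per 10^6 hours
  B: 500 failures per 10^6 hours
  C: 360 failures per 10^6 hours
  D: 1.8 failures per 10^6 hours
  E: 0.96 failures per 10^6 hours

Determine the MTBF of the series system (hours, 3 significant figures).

Series of exponential components: λ_sys = Σ λ_i
λ_sys = 0.00019 + 0.00050 + 0.00036 + 0.0000018 + 0.00000096 = 1.0528e-03 /h
MTBF = 1 / λ_sys = 950 h

950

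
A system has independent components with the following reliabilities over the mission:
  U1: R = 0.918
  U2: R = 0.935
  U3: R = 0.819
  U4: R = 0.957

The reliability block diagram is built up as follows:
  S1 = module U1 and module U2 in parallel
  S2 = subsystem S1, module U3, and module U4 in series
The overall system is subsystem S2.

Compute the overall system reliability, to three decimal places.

0.780

Parallel (U1 and U2): 1 − (1 − 0.91800)(1 − 0.93500) = 0.99467
Series ([0.99467], U3, and U4): 0.99467 × 0.81900 × 0.95700 = 0.780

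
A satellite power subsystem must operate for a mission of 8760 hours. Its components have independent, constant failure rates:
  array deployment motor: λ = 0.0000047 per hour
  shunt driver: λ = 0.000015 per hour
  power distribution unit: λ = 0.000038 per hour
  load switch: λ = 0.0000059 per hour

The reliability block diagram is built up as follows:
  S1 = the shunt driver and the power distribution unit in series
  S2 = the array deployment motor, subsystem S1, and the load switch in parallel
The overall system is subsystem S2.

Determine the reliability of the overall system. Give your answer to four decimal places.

R(array deployment motor) = exp(−0.0000047 × 8760) = 0.959664
R(shunt driver) = exp(−0.000015 × 8760) = 0.876867
R(power distribution unit) = exp(−0.000038 × 8760) = 0.716856
R(load switch) = exp(−0.0000059 × 8760) = 0.949629
Series (shunt driver and power distribution unit): 0.876867 × 0.716856 = 0.628587
Parallel (array deployment motor, [0.628587], and load switch): 1 − (1 − 0.959664)(1 − 0.628587)(1 − 0.949629) = 0.9992

0.9992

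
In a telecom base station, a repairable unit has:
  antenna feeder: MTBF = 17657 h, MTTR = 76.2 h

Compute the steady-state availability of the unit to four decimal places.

0.9957

A(antenna feeder) = MTBF/(MTBF+MTTR) = 17657/(17657+76.2) = 0.9957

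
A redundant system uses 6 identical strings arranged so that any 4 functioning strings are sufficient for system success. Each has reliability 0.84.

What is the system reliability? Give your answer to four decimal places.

0.9440

R = Σ_{i=4}^{6} C(6,i) p^i (1−p)^{6−i} with p = 0.84
C(6,4)·0.84^4·0.16^2 = 0.191183
C(6,5)·0.84^5·0.16^1 = 0.401483
C(6,6)·0.84^6·0.16^0 = 0.351298
Sum = 0.9440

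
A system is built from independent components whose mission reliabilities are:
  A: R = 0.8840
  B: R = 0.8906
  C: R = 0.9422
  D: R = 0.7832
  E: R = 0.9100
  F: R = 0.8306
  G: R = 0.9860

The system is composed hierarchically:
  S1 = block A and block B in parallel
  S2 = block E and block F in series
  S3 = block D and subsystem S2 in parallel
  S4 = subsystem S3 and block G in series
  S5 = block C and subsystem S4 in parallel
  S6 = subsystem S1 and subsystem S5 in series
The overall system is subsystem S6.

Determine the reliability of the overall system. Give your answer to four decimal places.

Parallel (A and B): 1 − (1 − 0.884000)(1 − 0.890600) = 0.987310
Series (E and F): 0.910000 × 0.830600 = 0.755846
Parallel (D and [0.755846]): 1 − (1 − 0.783200)(1 − 0.755846) = 0.947067
Series ([0.947067] and G): 0.947067 × 0.986000 = 0.933808
Parallel (C and [0.933808]): 1 − (1 − 0.942200)(1 − 0.933808) = 0.996174
Series ([0.987310] and [0.996174]): 0.987310 × 0.996174 = 0.9835

0.9835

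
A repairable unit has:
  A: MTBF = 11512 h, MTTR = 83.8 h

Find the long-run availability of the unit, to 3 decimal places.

0.993

A(A) = MTBF/(MTBF+MTTR) = 11512/(11512+83.8) = 0.993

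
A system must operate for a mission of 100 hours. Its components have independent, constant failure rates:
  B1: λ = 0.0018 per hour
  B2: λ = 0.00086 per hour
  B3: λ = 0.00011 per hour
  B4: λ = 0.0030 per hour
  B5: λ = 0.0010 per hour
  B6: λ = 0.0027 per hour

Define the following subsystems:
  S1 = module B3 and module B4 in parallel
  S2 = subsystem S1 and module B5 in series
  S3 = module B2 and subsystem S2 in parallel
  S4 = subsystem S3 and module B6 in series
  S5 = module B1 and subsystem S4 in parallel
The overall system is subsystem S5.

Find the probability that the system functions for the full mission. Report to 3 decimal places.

R(B1) = exp(−0.0018 × 100) = 0.83527
R(B2) = exp(−0.00086 × 100) = 0.91759
R(B3) = exp(−0.00011 × 100) = 0.98906
R(B4) = exp(−0.0030 × 100) = 0.74082
R(B5) = exp(−0.0010 × 100) = 0.90484
R(B6) = exp(−0.0027 × 100) = 0.76338
Parallel (B3 and B4): 1 − (1 − 0.98906)(1 − 0.74082) = 0.99716
Series ([0.99716] and B5): 0.99716 × 0.90484 = 0.90227
Parallel (B2 and [0.90227]): 1 − (1 − 0.91759)(1 − 0.90227) = 0.99195
Series ([0.99195] and B6): 0.99195 × 0.76338 = 0.75723
Parallel (B1 and [0.75723]): 1 − (1 − 0.83527)(1 − 0.75723) = 0.960

0.960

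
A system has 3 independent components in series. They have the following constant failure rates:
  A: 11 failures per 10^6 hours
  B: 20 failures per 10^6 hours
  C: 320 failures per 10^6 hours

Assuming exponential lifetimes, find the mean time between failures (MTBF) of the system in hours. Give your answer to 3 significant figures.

2850

Series of exponential components: λ_sys = Σ λ_i
λ_sys = 0.000011 + 0.000020 + 0.00032 = 3.5100e-04 /h
MTBF = 1 / λ_sys = 2850 h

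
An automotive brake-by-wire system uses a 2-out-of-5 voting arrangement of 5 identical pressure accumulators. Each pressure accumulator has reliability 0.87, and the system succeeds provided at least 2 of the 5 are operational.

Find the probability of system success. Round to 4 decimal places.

R = Σ_{i=2}^{5} C(5,i) p^i (1−p)^{5−i} with p = 0.87
C(5,2)·0.87^2·0.13^3 = 0.016629
C(5,3)·0.87^3·0.13^2 = 0.111287
C(5,4)·0.87^4·0.13^1 = 0.372383
C(5,5)·0.87^5·0.13^0 = 0.498421
Sum = 0.9987

0.9987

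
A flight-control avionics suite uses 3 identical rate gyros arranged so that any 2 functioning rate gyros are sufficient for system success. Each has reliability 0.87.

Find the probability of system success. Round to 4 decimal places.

R = Σ_{i=2}^{3} C(3,i) p^i (1−p)^{3−i} with p = 0.87
C(3,2)·0.87^2·0.13^1 = 0.295191
C(3,3)·0.87^3·0.13^0 = 0.658503
Sum = 0.9537

0.9537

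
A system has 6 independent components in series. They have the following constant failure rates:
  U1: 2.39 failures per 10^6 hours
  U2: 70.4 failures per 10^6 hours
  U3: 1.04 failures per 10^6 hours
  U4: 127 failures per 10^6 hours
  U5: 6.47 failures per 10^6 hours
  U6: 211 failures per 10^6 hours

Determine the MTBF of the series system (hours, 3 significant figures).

2390

Series of exponential components: λ_sys = Σ λ_i
λ_sys = 0.00000239 + 0.0000704 + 0.00000104 + 0.000127 + 0.00000647 + 0.000211 = 4.1830e-04 /h
MTBF = 1 / λ_sys = 2390 h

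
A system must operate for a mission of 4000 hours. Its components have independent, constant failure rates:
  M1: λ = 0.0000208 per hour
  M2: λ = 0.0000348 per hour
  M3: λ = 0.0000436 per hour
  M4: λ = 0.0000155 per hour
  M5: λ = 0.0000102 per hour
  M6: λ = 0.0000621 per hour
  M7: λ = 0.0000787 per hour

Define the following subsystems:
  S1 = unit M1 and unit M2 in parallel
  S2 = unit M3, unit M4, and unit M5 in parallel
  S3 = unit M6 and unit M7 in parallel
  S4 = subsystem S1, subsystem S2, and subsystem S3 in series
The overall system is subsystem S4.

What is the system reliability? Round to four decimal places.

R(M1) = exp(−0.0000208 × 4000) = 0.920167
R(M2) = exp(−0.0000348 × 4000) = 0.870054
R(M3) = exp(−0.0000436 × 4000) = 0.839961
R(M4) = exp(−0.0000155 × 4000) = 0.939883
R(M5) = exp(−0.0000102 × 4000) = 0.960021
R(M6) = exp(−0.0000621 × 4000) = 0.780048
R(M7) = exp(−0.0000787 × 4000) = 0.729935
Parallel (M1 and M2): 1 − (1 − 0.920167)(1 − 0.870054) = 0.989626
Parallel (M3, M4, and M5): 1 − (1 − 0.839961)(1 − 0.939883)(1 − 0.960021) = 0.999615
Parallel (M6 and M7): 1 − (1 − 0.780048)(1 − 0.729935) = 0.940599
Series ([0.989626], [0.999615], and [0.940599]): 0.989626 × 0.999615 × 0.940599 = 0.9305

0.9305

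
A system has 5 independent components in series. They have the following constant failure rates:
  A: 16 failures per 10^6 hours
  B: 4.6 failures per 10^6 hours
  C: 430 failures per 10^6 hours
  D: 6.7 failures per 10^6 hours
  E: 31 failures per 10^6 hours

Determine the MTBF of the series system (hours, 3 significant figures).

Series of exponential components: λ_sys = Σ λ_i
λ_sys = 0.000016 + 0.0000046 + 0.00043 + 0.0000067 + 0.000031 = 4.8830e-04 /h
MTBF = 1 / λ_sys = 2050 h

2050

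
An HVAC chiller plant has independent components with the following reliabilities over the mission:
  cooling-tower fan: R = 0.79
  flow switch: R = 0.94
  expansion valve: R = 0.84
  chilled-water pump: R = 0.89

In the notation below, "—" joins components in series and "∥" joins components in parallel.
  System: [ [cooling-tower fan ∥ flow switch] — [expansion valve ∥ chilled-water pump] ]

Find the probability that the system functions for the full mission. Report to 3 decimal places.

0.970

Parallel (cooling-tower fan and flow switch): 1 − (1 − 0.79000)(1 − 0.94000) = 0.98740
Parallel (expansion valve and chilled-water pump): 1 − (1 − 0.84000)(1 − 0.89000) = 0.98240
Series ([0.98740] and [0.98240]): 0.98740 × 0.98240 = 0.970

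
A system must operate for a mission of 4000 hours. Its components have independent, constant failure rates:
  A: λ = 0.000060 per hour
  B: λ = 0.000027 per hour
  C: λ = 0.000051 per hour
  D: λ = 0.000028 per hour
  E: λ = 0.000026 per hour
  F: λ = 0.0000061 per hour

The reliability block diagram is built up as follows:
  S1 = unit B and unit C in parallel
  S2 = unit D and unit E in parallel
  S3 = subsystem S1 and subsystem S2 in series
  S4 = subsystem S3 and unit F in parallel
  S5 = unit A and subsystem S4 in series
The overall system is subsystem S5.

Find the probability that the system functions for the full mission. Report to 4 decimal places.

R(A) = exp(−0.000060 × 4000) = 0.786628
R(B) = exp(−0.000027 × 4000) = 0.897628
R(C) = exp(−0.000051 × 4000) = 0.815462
R(D) = exp(−0.000028 × 4000) = 0.894044
R(E) = exp(−0.000026 × 4000) = 0.901225
R(F) = exp(−0.0000061 × 4000) = 0.975895
Parallel (B and C): 1 − (1 − 0.897628)(1 − 0.815462) = 0.981108
Parallel (D and E): 1 − (1 − 0.894044)(1 − 0.901225) = 0.989534
Series ([0.981108] and [0.989534]): 0.981108 × 0.989534 = 0.970840
Parallel ([0.970840] and F): 1 − (1 − 0.970840)(1 − 0.975895) = 0.999297
Series (A and [0.999297]): 0.786628 × 0.999297 = 0.7861

0.7861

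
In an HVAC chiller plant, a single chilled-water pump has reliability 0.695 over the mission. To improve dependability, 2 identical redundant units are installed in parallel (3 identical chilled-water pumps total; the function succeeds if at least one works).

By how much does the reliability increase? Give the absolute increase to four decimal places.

0.2766

R_before = 0.695
R_after = 1 − (1 − 0.695)^3 = 0.9716
ΔR = 0.9716 − 0.695 = 0.2766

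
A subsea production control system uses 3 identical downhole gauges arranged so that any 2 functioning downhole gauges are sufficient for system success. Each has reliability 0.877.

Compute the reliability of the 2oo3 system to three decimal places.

R = Σ_{i=2}^{3} C(3,i) p^i (1−p)^{3−i} with p = 0.877
C(3,2)·0.877^2·0.123^1 = 0.28381
C(3,3)·0.877^3·0.123^0 = 0.67453
Sum = 0.958

0.958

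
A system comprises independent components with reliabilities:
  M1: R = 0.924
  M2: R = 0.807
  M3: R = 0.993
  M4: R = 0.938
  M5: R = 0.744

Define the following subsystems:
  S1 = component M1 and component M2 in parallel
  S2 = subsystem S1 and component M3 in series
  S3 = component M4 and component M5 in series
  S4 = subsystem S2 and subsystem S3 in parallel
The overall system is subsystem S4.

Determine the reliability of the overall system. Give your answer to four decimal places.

Parallel (M1 and M2): 1 − (1 − 0.924000)(1 − 0.807000) = 0.985332
Series ([0.985332] and M3): 0.985332 × 0.993000 = 0.978435
Series (M4 and M5): 0.938000 × 0.744000 = 0.697872
Parallel ([0.978435] and [0.697872]): 1 − (1 − 0.978435)(1 − 0.697872) = 0.9935

0.9935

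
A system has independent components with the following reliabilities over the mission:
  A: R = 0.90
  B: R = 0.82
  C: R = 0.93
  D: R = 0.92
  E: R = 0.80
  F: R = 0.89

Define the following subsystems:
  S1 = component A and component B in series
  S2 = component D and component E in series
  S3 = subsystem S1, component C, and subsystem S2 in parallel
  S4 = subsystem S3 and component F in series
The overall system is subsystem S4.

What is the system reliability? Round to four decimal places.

Series (A and B): 0.900000 × 0.820000 = 0.738000
Series (D and E): 0.920000 × 0.800000 = 0.736000
Parallel ([0.738000], C, and [0.736000]): 1 − (1 − 0.738000)(1 − 0.930000)(1 − 0.736000) = 0.995158
Series ([0.995158] and F): 0.995158 × 0.890000 = 0.8857

0.8857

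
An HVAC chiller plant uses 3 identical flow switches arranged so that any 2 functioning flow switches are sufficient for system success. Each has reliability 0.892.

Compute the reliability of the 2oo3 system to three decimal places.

0.968

R = Σ_{i=2}^{3} C(3,i) p^i (1−p)^{3−i} with p = 0.892
C(3,2)·0.892^2·0.108^1 = 0.25780
C(3,3)·0.892^3·0.108^0 = 0.70973
Sum = 0.968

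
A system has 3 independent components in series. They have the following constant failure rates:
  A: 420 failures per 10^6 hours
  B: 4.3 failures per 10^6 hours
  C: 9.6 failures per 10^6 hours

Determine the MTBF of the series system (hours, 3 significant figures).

2300

Series of exponential components: λ_sys = Σ λ_i
λ_sys = 0.00042 + 0.0000043 + 0.0000096 = 4.3390e-04 /h
MTBF = 1 / λ_sys = 2300 h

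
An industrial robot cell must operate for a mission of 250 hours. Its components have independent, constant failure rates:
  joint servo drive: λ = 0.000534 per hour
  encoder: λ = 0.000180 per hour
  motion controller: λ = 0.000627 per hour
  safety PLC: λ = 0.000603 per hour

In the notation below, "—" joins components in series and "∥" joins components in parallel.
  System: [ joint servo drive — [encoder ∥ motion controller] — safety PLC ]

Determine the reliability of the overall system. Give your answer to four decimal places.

0.7478

R(joint servo drive) = exp(−0.000534 × 250) = 0.875027
R(encoder) = exp(−0.000180 × 250) = 0.955997
R(motion controller) = exp(−0.000627 × 250) = 0.854918
R(safety PLC) = exp(−0.000603 × 250) = 0.860063
Parallel (encoder and motion controller): 1 − (1 − 0.955997)(1 − 0.854918) = 0.993616
Series (joint servo drive, [0.993616], and safety PLC): 0.875027 × 0.993616 × 0.860063 = 0.7478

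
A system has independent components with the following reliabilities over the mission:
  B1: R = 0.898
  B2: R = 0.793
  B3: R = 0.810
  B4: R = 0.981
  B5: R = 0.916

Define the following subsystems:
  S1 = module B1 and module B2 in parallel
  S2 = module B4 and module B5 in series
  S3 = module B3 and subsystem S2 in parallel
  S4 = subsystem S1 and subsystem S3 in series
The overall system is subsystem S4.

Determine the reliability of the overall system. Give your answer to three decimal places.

Parallel (B1 and B2): 1 − (1 − 0.89800)(1 − 0.79300) = 0.97889
Series (B4 and B5): 0.98100 × 0.91600 = 0.89860
Parallel (B3 and [0.89860]): 1 − (1 − 0.81000)(1 − 0.89860) = 0.98073
Series ([0.97889] and [0.98073]): 0.97889 × 0.98073 = 0.960

0.960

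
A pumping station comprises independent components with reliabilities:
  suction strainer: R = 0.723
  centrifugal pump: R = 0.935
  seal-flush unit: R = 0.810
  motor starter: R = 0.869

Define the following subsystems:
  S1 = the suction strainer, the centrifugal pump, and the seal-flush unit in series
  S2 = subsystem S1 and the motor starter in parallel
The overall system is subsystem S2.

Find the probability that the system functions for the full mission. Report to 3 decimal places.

0.941

Series (suction strainer, centrifugal pump, and seal-flush unit): 0.72300 × 0.93500 × 0.81000 = 0.54756
Parallel ([0.54756] and motor starter): 1 − (1 − 0.54756)(1 − 0.86900) = 0.941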